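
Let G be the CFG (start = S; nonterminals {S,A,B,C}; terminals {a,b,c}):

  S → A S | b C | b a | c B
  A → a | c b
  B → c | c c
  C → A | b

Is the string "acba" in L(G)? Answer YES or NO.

CNF form of G:
  S -> A S | T0 B | T1 C | T1 T2
  A -> T0 T1 | a
  B -> T0 T0 | c
  C -> T0 T1 | a | b
  T0 -> c
  T1 -> b
  T2 -> a

CYK table (by increasing span):
  T[0,0] 'a' = {A,C,T2}  orig:{A,C}
  T[1,1] 'c' = {B,T0}  orig:{B}
  T[2,2] 'b' = {C,T1}  orig:{C}
  T[3,3] 'a' = {A,C,T2}  orig:{A,C}
  T[0,1] 'ac' = ∅
  T[1,2] 'cb' = {A,C}
  T[2,3] 'ba' = {S}
  T[0,2] 'acb' = ∅
  T[1,3] 'cba' = ∅
  T[0,3] 'acba' = ∅

S ∉ T[0,3] ⇒ NO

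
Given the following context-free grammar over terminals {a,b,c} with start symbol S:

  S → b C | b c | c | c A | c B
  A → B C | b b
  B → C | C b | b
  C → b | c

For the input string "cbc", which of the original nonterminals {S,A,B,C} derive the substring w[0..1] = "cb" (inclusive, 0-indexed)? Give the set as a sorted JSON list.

Convert to CNF:
  S -> T0 C | T0 T1 | T1 A | T1 B | c
  A -> B C | T0 T0
  B -> C T0 | b | c
  C -> b | c
  T0 -> b
  T1 -> c

Fill CYK table bottom-up, restricted to cells inside w[0..1]:
  [0..0]={B,C,S,T1}  "c"  orig:{B,C,S}
  [1..1]={B,C,T0}  "b"  orig:{B,C}
  [0..1]={A,B,S}  "cb"

Original NTs in T[0,1] deriving "cb": ["A", "B", "S"]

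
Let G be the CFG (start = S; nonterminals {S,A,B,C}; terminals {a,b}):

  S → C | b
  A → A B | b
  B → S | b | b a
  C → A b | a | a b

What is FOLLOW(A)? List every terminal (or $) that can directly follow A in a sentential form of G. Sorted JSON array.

FIRST iteration:
[1]
  A via A→b: +{b}
  B via B→b: +{b}
  C via C→A b: +{b}
  C via C→a: +{a}
  S via S→C: +{a,b}
  S: {a,b}  A: {b}  B: {b}  C: {a,b}
[2]
  B via B→S: +{a}
  S: {a,b}  A: {b}  B: {a,b}  C: {a,b}
[3] done
  S: {a,b}  A: {b}  B: {a,b}  C: {a,b}

Compute FOLLOW by fixpoint:
seed FOLLOW(S) with $
[1]
  A→A B: FOLLOW(A) ⊇ FIRST(B) = {a,b}; new: +{a,b}
  A→A B: FOLLOW(B) ⊇ FOLLOW(A) ⊇ {a,b}; new: +{a,b}
  B→S: FOLLOW(S) ⊇ FOLLOW(B) ⊇ {a,b}; new: +{a,b}
  S→C: FOLLOW(C) ⊇ FOLLOW(S) ⊇ {$,a,b}; new: +{$,a,b}
  FOLLOW[S]={$,a,b}  FOLLOW[A]={a,b}  FOLLOW[B]={a,b}  FOLLOW[C]={$,a,b}
[2] (no change)
  FOLLOW[S]={$,a,b}  FOLLOW[A]={a,b}  FOLLOW[B]={a,b}  FOLLOW[C]={$,a,b}

FOLLOW(A) = ["a", "b"]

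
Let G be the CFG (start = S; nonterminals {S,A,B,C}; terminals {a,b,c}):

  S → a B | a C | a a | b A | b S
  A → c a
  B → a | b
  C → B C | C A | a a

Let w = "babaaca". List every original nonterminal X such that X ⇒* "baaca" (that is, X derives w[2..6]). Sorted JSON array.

Convert to CNF:
  S -> T1 B | T1 C | T1 T1 | T2 A | T2 S
  A -> T0 T1
  B -> a | b
  C -> B C | C A | T1 T1
  T0 -> c
  T1 -> a
  T2 -> b

CYK table (by increasing span) — only the sub-triangle for w[2..6]:
  T[2,2] 'b' = {B,T2}  orig:{B}
  T[3,3] 'a' = {B,T1}  orig:{B}
  T[4,4] 'a' = {B,T1}  orig:{B}
  T[5,5] 'c' = {T0}  orig:{}
  T[6,6] 'a' = {B,T1}  orig:{B}
  T[2,3] 'ba' = ∅
  T[3,4] 'aa' = {C,S}
  T[4,5] 'ac' = ∅
  T[5,6] 'ca' = {A}
  T[2,4] 'baa' = {C,S}
  T[3,5] 'aac' = ∅
  T[4,6] 'aca' = ∅
  T[2,5] 'baac' = ∅
  T[3,6] 'aaca' = {C}
  T[2,6] 'baaca' = {C}

Original NTs in T[2,6] deriving "baaca": ["C"]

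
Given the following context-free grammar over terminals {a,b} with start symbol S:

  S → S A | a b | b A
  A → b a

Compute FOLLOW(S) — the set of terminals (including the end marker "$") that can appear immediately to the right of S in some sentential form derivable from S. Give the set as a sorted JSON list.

Compute FIRST by fixpoint:
iter 1:
  A via A→b a: +{b}
  S via S→a b: +{a}
  S via S→b A: +{b}
  FIRST(S)={a,b}  FIRST(A)={b}
iter 2: (no change)
  FIRST(S)={a,b}  FIRST(A)={b}

FOLLOW iteration:
initialize: $ ∈ FOLLOW(S)
round 1:
  S→S A: FOLLOW(S) ⊇ FIRST(A) = {b}; new: +{b}
  S→S A: FOLLOW(A) ⊇ FOLLOW(S) ⊇ {$,b}; new: +{$,b}
  FOLLOW[S]={$,b}  FOLLOW[A]={$,b}
round 2: — fixpoint
  FOLLOW[S]={$,b}  FOLLOW[A]={$,b}

FOLLOW(S) = ["$", "b"]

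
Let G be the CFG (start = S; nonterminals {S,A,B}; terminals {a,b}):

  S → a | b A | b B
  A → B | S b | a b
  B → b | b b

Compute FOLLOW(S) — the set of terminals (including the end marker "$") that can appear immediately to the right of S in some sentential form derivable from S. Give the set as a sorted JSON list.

FIRST iteration:
[1]
  A via A→a b: +{a}
  B via B→b: +{b}
  S via S→a: +{a}
  S via S→b A: +{b}
  FIRST(S)={a,b}  FIRST(A)={a}  FIRST(B)={b}
[2]
  A via A→B: +{b}
  FIRST(S)={a,b}  FIRST(A)={a,b}  FIRST(B)={b}
[3] (no change)
  FIRST(S)={a,b}  FIRST(A)={a,b}  FIRST(B)={b}

Compute FOLLOW by fixpoint:
FOLLOW(S) := {$}
pass 1:
  A→S b: FOLLOW(S) ⊇ FIRST(b) = {b}; new: +{b}
  S→b A: FOLLOW(A) ⊇ FOLLOW(S) ⊇ {$,b}; new: +{$,b}
  S→b B: FOLLOW(B) ⊇ FOLLOW(S) ⊇ {$,b}; new: +{$,b}
  FOLLOW(S)={$,b}  FOLLOW(A)={$,b}  FOLLOW(B)={$,b}
pass 2: (stable)
  FOLLOW(S)={$,b}  FOLLOW(A)={$,b}  FOLLOW(B)={$,b}

FOLLOW(S) = ["$", "b"]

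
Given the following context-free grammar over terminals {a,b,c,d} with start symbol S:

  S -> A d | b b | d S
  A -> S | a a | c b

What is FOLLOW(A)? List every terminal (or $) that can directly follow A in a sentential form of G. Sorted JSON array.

FIRST iteration:
round 1:
  A via A→a a: +{a}
  A via A→c b: +{c}
  S via S→A d: +{a,c}
  S via S→b b: +{b}
  S via S→d S: +{d}
  S: {a,b,c,d}  A: {a,c}
round 2:
  A via A→S: +{b,d}
  S: {a,b,c,d}  A: {a,b,c,d}
round 3: — fixpoint
  S: {a,b,c,d}  A: {a,b,c,d}

FOLLOW iteration:
initialize: $ ∈ FOLLOW(S)
[1]
  S→A d: FOLLOW(A) ⊇ FIRST(d) = {d}; new: +{d}
  FOLLOW(S)={$}  FOLLOW(A)={d}
[2]
  A→S: FOLLOW(S) ⊇ FOLLOW(A) ⊇ {d}; new: +{d}
  FOLLOW(S)={$,d}  FOLLOW(A)={d}
[3] — fixpoint
  FOLLOW(S)={$,d}  FOLLOW(A)={d}

FOLLOW(A) = ["d"]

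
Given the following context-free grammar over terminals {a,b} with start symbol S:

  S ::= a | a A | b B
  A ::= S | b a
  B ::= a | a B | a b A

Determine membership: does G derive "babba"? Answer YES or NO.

CNF form of G:
  S -> T0 A | T1 B | a
  A -> T0 A | T1 B | T1 T0 | a
  B -> T0 B | T0 X2 | a
  T0 -> a
  T1 -> b
  X2 -> T1 A

Fill CYK table bottom-up:
  T[0,0] 'b' = {T1}  orig:{}
  T[1,1] 'a' = {A,B,S,T0}  orig:{A,B,S}
  T[2,2] 'b' = {T1}  orig:{}
  T[3,3] 'b' = {T1}  orig:{}
  T[4,4] 'a' = {A,B,S,T0}  orig:{A,B,S}
  T[0,1] 'ba' = {A,S,X2}  orig:{A,S}
  T[1,2] 'ab' = ∅
  T[2,3] 'bb' = ∅
  T[3,4] 'ba' = {A,S,X2}  orig:{A,S}
  T[0,2] 'bab' = ∅
  T[1,3] 'abb' = ∅
  T[2,4] 'bba' = {X2}  orig:{}
  T[0,3] 'babb' = ∅
  T[1,4] 'abba' = {B}
  T[0,4] 'babba' = {A,S}

S ∈ T[0,4] ⇒ YES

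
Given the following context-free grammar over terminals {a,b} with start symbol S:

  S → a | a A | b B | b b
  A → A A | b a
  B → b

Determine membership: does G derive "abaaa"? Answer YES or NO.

Convert to CNF:
  S -> T0 B | T0 T0 | T1 A | a
  A -> A A | T0 T1
  B -> b
  T0 -> b
  T1 -> a

Fill CYK table bottom-up:
  cell(0,0) a: {S,T1}  orig:{S}
  cell(1,1) b: {B,T0}  orig:{B}
  cell(2,2) a: {S,T1}  orig:{S}
  cell(3,3) a: {S,T1}  orig:{S}
  cell(4,4) a: {S,T1}  orig:{S}
  cell(0,1) ab: ∅
  cell(1,2) ba: {A}
  cell(2,3) aa: ∅
  cell(3,4) aa: ∅
  cell(0,2) aba: {S}
  cell(1,3) baa: ∅
  cell(2,4) aaa: ∅
  cell(0,3) abaa: ∅
  cell(1,4) baaa: ∅
  cell(0,4) abaaa: ∅

S ∉ T[0,4] ⇒ NO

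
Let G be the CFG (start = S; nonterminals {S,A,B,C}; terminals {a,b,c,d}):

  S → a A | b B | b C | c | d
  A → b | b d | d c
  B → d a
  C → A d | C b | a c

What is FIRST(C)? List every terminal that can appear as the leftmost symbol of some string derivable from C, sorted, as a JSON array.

FIRST iteration:
pass 1:
  A via A→b: +{b}
  A via A→d c: +{d}
  B via B→d a: +{d}
  C via C→A d: +{b,d}
  C via C→a c: +{a}
  S via S→a A: +{a}
  S via S→b B: +{b}
  S via S→c: +{c}
  S via S→d: +{d}
  FIRST[S]={a,b,c,d}  FIRST[A]={b,d}  FIRST[B]={d}  FIRST[C]={a,b,d}
pass 2: done
  FIRST[S]={a,b,c,d}  FIRST[A]={b,d}  FIRST[B]={d}  FIRST[C]={a,b,d}

FIRST(C) = ["a", "b", "d"]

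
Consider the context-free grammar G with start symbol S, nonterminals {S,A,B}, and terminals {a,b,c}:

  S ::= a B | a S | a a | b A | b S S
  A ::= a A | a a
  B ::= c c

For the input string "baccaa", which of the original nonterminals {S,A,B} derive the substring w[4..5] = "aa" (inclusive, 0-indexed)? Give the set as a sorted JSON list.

Convert to CNF:
  S -> T0 B | T0 S | T0 T0 | T2 A | T2 X3
  A -> T0 A | T0 T0
  B -> T1 T1
  T0 -> a
  T1 -> c
  T2 -> b
  X3 -> S S

CYK table (by increasing span), restricted to cells inside w[4..5]:
  T[4,4] 'a' = {T0}  orig:{}
  T[5,5] 'a' = {T0}  orig:{}
  T[4,5] 'aa' = {A,S}

Original NTs in T[4,5] deriving "aa": ["A", "S"]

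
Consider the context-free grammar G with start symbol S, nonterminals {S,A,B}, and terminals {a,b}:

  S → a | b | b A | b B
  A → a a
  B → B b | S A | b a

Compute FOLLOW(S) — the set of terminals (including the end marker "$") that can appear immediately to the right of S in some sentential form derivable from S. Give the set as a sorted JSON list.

FIRST iteration:
[1]
  A via A→a a: +{a}
  B via B→b a: +{b}
  S via S→a: +{a}
  S via S→b: +{b}
  FIRST(S)={a,b}  FIRST(A)={a}  FIRST(B)={b}
[2]
  B via B→S A: +{a}
  FIRST(S)={a,b}  FIRST(A)={a}  FIRST(B)={a,b}
[3] — fixpoint
  FIRST(S)={a,b}  FIRST(A)={a}  FIRST(B)={a,b}

Compute FOLLOW by fixpoint:
FOLLOW(S) := {$}
pass 1:
  B→B b: FOLLOW(B) ⊇ FIRST(b) = {b}; new: +{b}
  B→S A: FOLLOW(S) ⊇ FIRST(A) = {a}; new: +{a}
  B→S A: FOLLOW(A) ⊇ FOLLOW(B) ⊇ {b}; new: +{b}
  S→b A: FOLLOW(A) ⊇ FOLLOW(S) ⊇ {$,a}; new: +{$,a}
  S→b B: FOLLOW(B) ⊇ FOLLOW(S) ⊇ {$,a}; new: +{$,a}
  S: {$,a}  A: {$,a,b}  B: {$,a,b}
pass 2: — fixpoint
  S: {$,a}  A: {$,a,b}  B: {$,a,b}

FOLLOW(S) = ["$", "a"]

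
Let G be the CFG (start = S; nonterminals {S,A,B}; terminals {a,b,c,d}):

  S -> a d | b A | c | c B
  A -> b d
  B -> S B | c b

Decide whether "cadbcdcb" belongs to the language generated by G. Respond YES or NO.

CNF form of G:
  S -> T0 A | T2 B | T3 T1 | c
  A -> T0 T1
  B -> S B | T2 T0
  T0 -> b
  T1 -> d
  T2 -> c
  T3 -> a

Fill CYK table bottom-up:
  [0..0]={S,T2}  "c"  orig:{S}
  [1..1]={T3}  "a"  orig:{}
  [2..2]={T1}  "d"  orig:{}
  [3..3]={T0}  "b"  orig:{}
  [4..4]={S,T2}  "c"  orig:{S}
  [5..5]={T1}  "d"  orig:{}
  [6..6]={S,T2}  "c"  orig:{S}
  [7..7]={T0}  "b"  orig:{}
  [0..1]=∅  "ca"
  [1..2]={S}  "ad"
  [2..3]=∅  "db"
  [3..4]=∅  "bc"
  [4..5]=∅  "cd"
  [5..6]=∅  "dc"
  [6..7]={B}  "cb"
  [0..2]=∅  "cad"
  [1..3]=∅  "adb"
  [2..4]=∅  "dbc"
  [3..5]=∅  "bcd"
  [4..6]=∅  "cdc"
  [5..7]=∅  "dcb"
  [0..3]=∅  "cadb"
  [1..4]=∅  "adbc"
  [2..5]=∅  "dbcd"
  [3..6]=∅  "bcdc"
  [4..7]=∅  "cdcb"
  [0..4]=∅  "cadbc"
  [1..5]=∅  "adbcd"
  [2..6]=∅  "dbcdc"
  [3..7]=∅  "bcdcb"
  [0..5]=∅  "cadbcd"
  [1..6]=∅  "adbcdc"
  [2..7]=∅  "dbcdcb"
  [0..6]=∅  "cadbcdc"
  [1..7]=∅  "adbcdcb"
  [0..7]=∅  "cadbcdcb"

S ∉ T[0,7] ⇒ NO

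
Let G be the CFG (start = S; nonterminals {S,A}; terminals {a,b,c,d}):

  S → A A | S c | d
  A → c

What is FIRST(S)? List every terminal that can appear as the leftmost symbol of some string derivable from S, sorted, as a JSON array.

FIRST iteration:
pass 1:
  A via A→c: +{c}
  S via S→A A: +{c}
  S via S→d: +{d}
  FIRST(S)={c,d}  FIRST(A)={c}
pass 2: (stable)
  FIRST(S)={c,d}  FIRST(A)={c}

FIRST(S) = ["c", "d"]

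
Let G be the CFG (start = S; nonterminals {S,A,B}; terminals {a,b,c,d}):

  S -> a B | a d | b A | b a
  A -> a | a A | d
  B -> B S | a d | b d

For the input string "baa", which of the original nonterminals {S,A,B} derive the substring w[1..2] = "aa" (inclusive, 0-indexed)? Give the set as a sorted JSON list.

Convert to CNF:
  S -> T0 B | T0 T1 | T2 A | T2 T0
  A -> T0 A | a | d
  B -> B S | T0 T1 | T2 T1
  T0 -> a
  T1 -> d
  T2 -> b

CYK fill, restricted to cells inside w[1..2]:
  [1..1]={A,T0}  "a"  orig:{A}
  [2..2]={A,T0}  "a"  orig:{A}
  [1..2]={A}  "aa"

Original NTs in T[1,2] deriving "aa": ["A"]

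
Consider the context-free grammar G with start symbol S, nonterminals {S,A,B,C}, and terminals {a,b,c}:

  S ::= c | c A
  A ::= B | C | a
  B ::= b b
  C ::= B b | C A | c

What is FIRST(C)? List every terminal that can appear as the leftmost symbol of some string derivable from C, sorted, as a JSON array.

Compute FIRST by fixpoint:
[1]
  A via A→a: +{a}
  B via B→b b: +{b}
  C via C→B b: +{b}
  C via C→c: +{c}
  S via S→c: +{c}
  S: {c}  A: {a}  B: {b}  C: {b,c}
[2]
  A via A→B: +{b}
  A via A→C: +{c}
  S: {c}  A: {a,b,c}  B: {b}  C: {b,c}
[3] (stable)
  S: {c}  A: {a,b,c}  B: {b}  C: {b,c}

FIRST(C) = ["b", "c"]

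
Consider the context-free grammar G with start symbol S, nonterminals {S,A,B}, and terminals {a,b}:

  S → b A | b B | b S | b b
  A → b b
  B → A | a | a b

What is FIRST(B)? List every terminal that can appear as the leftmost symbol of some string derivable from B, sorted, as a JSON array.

Compute FIRST by fixpoint:
[1]
  A via A→b b: +{b}
  B via B→A: +{b}
  B via B→a: +{a}
  S via S→b A: +{b}
  S: {b}  A: {b}  B: {a,b}
[2] (no change)
  S: {b}  A: {b}  B: {a,b}

FIRST(B) = ["a", "b"]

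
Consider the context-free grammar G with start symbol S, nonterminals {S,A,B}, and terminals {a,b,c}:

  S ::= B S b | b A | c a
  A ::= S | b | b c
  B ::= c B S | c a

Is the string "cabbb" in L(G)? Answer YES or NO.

CNF form of G:
  S -> B X5 | T0 A | T1 T2
  A -> B X3 | T0 A | T0 T1 | T1 T2 | b
  B -> T1 T2 | T1 X4
  T0 -> b
  T1 -> c
  T2 -> a
  X3 -> S T0
  X4 -> B S
  X5 -> S T0

Fill CYK table bottom-up:
  T[0,0] 'c' = {T1}  orig:{}
  T[1,1] 'a' = {T2}  orig:{}
  T[2,2] 'b' = {A,T0}  orig:{A}
  T[3,3] 'b' = {A,T0}  orig:{A}
  T[4,4] 'b' = {A,T0}  orig:{A}
  T[0,1] 'ca' = {A,B,S}
  T[1,2] 'ab' = ∅
  T[2,3] 'bb' = {A,S}
  T[3,4] 'bb' = {A,S}
  T[0,2] 'cab' = {X3,X5}  orig:{}
  T[1,3] 'abb' = ∅
  T[2,4] 'bbb' = {A,S,X3,X5}  orig:{A,S}
  T[0,3] 'cabb' = {X4}  orig:{}
  T[1,4] 'abbb' = ∅
  T[0,4] 'cabbb' = {A,S,X4}  orig:{A,S}

S ∈ T[0,4] ⇒ YES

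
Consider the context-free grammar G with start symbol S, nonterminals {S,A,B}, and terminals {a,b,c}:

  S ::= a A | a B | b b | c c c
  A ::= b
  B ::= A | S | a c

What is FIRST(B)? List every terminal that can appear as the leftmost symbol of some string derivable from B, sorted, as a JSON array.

Compute FIRST by fixpoint:
pass 1:
  A via A→b: +{b}
  B via B→A: +{b}
  B via B→a c: +{a}
  S via S→a A: +{a}
  S via S→b b: +{b}
  S via S→c c c: +{c}
  FIRST(S)={a,b,c}  FIRST(A)={b}  FIRST(B)={a,b}
pass 2:
  B via B→S: +{c}
  FIRST(S)={a,b,c}  FIRST(A)={b}  FIRST(B)={a,b,c}
pass 3: (no change)
  FIRST(S)={a,b,c}  FIRST(A)={b}  FIRST(B)={a,b,c}

FIRST(B) = ["a", "b", "c"]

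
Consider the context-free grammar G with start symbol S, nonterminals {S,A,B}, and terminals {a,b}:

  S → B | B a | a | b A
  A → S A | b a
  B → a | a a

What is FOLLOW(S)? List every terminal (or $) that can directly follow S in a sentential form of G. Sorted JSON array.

Compute FIRST by fixpoint:
iter 1:
  A via A→b a: +{b}
  B via B→a: +{a}
  S via S→B: +{a}
  S via S→b A: +{b}
  FIRST[S]={a,b}  FIRST[A]={b}  FIRST[B]={a}
iter 2:
  A via A→S A: +{a}
  FIRST[S]={a,b}  FIRST[A]={a,b}  FIRST[B]={a}
iter 3: (no change)
  FIRST[S]={a,b}  FIRST[A]={a,b}  FIRST[B]={a}

Compute FOLLOW by fixpoint:
seed FOLLOW(S) with $
iter 1:
  A→S A: FOLLOW(S) ⊇ FIRST(A) = {a,b}; new: +{a,b}
  S→B: FOLLOW(B) ⊇ FOLLOW(S) ⊇ {$,a,b}; new: +{$,a,b}
  S→b A: FOLLOW(A) ⊇ FOLLOW(S) ⊇ {$,a,b}; new: +{$,a,b}
  FOLLOW[S]={$,a,b}  FOLLOW[A]={$,a,b}  FOLLOW[B]={$,a,b}
iter 2: (stable)
  FOLLOW[S]={$,a,b}  FOLLOW[A]={$,a,b}  FOLLOW[B]={$,a,b}

FOLLOW(S) = ["$", "a", "b"]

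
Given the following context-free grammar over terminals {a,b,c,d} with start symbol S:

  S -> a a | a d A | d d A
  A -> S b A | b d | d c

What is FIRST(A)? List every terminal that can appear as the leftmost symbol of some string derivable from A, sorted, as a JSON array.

Compute FIRST by fixpoint:
pass 1:
  A via A→b d: +{b}
  A via A→d c: +{d}
  S via S→a a: +{a}
  S via S→d d A: +{d}
  FIRST(S)={a,d}  FIRST(A)={b,d}
pass 2:
  A via A→S b A: +{a}
  FIRST(S)={a,d}  FIRST(A)={a,b,d}
pass 3: done
  FIRST(S)={a,d}  FIRST(A)={a,b,d}

FIRST(A) = ["a", "b", "d"]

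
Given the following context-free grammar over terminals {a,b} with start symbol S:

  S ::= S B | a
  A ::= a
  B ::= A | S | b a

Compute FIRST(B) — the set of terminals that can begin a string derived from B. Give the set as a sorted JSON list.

FIRST sets, iterate to fixpoint:
iter 1:
  A via A→a: +{a}
  B via B→A: +{a}
  B via B→b a: +{b}
  S via S→a: +{a}
  S: {a}  A: {a}  B: {a,b}
iter 2: (no change)
  S: {a}  A: {a}  B: {a,b}

FIRST(B) = ["a", "b"]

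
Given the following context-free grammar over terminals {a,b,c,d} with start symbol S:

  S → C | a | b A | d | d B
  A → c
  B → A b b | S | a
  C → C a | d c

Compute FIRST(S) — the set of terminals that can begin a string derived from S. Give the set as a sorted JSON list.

FIRST sets, iterate to fixpoint:
[1]
  A via A→c: +{c}
  B via B→A b b: +{c}
  B via B→a: +{a}
  C via C→d c: +{d}
  S via S→C: +{d}
  S via S→a: +{a}
  S via S→b A: +{b}
  FIRST(S)={a,b,d}  FIRST(A)={c}  FIRST(B)={a,c}  FIRST(C)={d}
[2]
  B via B→S: +{b,d}
  FIRST(S)={a,b,d}  FIRST(A)={c}  FIRST(B)={a,b,c,d}  FIRST(C)={d}
[3] (stable)
  FIRST(S)={a,b,d}  FIRST(A)={c}  FIRST(B)={a,b,c,d}  FIRST(C)={d}

FIRST(S) = ["a", "b", "d"]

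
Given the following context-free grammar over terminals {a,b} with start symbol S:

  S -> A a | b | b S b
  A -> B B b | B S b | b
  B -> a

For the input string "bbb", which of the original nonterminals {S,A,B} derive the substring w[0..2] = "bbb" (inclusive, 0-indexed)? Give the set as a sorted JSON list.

CNF form of G:
  S -> A T1 | T0 X4 | b
  A -> B X2 | B X3 | b
  B -> a
  T0 -> b
  T1 -> a
  X2 -> B T0
  X3 -> S T0
  X4 -> S T0

CYK table (by increasing span) — only the sub-triangle for w[0..2]:
  cell(0,0) b: {A,S,T0}  orig:{A,S}
  cell(1,1) b: {A,S,T0}  orig:{A,S}
  cell(2,2) b: {A,S,T0}  orig:{A,S}
  cell(0,1) bb: {X3,X4}  orig:{}
  cell(1,2) bb: {X3,X4}  orig:{}
  cell(0,2) bbb: {S}

Original NTs in T[0,2] deriving "bbb": ["S"]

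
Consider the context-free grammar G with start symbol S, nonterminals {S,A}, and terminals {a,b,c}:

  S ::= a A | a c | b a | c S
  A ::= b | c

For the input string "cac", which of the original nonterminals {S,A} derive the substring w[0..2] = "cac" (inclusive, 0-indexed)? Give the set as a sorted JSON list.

CNF form of G:
  S -> T0 A | T0 T1 | T1 S | T2 T0
  A -> b | c
  T0 -> a
  T1 -> c
  T2 -> b

CYK fill, restricted to cells inside w[0..2]:
  T[0,0] 'c' = {A,T1}  orig:{A}
  T[1,1] 'a' = {T0}  orig:{}
  T[2,2] 'c' = {A,T1}  orig:{A}
  T[0,1] 'ca' = ∅
  T[1,2] 'ac' = {S}
  T[0,2] 'cac' = {S}

Original NTs in T[0,2] deriving "cac": ["S"]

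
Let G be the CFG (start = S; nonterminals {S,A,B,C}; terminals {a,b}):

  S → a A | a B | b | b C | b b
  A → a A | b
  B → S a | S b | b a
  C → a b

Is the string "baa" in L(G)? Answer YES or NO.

CNF form of G:
  S -> T0 A | T0 B | T1 C | T1 T1 | b
  A -> T0 A | b
  B -> S T0 | S T1 | T1 T0
  C -> T0 T1
  T0 -> a
  T1 -> b

CYK fill:
  T[0,0] 'b' = {A,S,T1}  orig:{A,S}
  T[1,1] 'a' = {T0}  orig:{}
  T[2,2] 'a' = {T0}  orig:{}
  T[0,1] 'ba' = {B}
  T[1,2] 'aa' = ∅
  T[0,2] 'baa' = ∅

S ∉ T[0,2] ⇒ NO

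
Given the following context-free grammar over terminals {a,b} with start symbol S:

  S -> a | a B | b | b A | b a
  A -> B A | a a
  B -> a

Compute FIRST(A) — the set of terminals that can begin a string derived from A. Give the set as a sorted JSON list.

FIRST iteration:
[1]
  A via A→a a: +{a}
  B via B→a: +{a}
  S via S→a: +{a}
  S via S→b: +{b}
  S: {a,b}  A: {a}  B: {a}
[2] (no change)
  S: {a,b}  A: {a}  B: {a}

FIRST(A) = ["a"]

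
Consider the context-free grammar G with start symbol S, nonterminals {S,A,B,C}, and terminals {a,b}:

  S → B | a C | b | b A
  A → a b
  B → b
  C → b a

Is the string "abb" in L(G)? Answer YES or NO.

Convert to CNF:
  S -> T0 C | T1 A | b
  A -> T0 T1
  B -> b
  C -> T1 T0
  T0 -> a
  T1 -> b

Fill CYK table bottom-up:
  T[0,0] 'a' = {T0}  orig:{}
  T[1,1] 'b' = {B,S,T1}  orig:{B,S}
  T[2,2] 'b' = {B,S,T1}  orig:{B,S}
  T[0,1] 'ab' = {A}
  T[1,2] 'bb' = ∅
  T[0,2] 'abb' = ∅

S ∉ T[0,2] ⇒ NO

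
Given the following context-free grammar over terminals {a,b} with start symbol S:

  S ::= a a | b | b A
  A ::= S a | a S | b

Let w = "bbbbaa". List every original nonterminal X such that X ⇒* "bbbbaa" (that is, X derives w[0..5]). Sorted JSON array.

Convert to CNF:
  S -> T0 T0 | T1 A | b
  A -> S T0 | T0 S | b
  T0 -> a
  T1 -> b

CYK fill — only the sub-triangle for w[0..5]:
  T[0,0] 'b' = {A,S,T1}  orig:{A,S}
  T[1,1] 'b' = {A,S,T1}  orig:{A,S}
  T[2,2] 'b' = {A,S,T1}  orig:{A,S}
  T[3,3] 'b' = {A,S,T1}  orig:{A,S}
  T[4,4] 'a' = {T0}  orig:{}
  T[5,5] 'a' = {T0}  orig:{}
  T[0,1] 'bb' = {S}
  T[1,2] 'bb' = {S}
  T[2,3] 'bb' = {S}
  T[3,4] 'ba' = {A}
  T[4,5] 'aa' = {S}
  T[0,2] 'bbb' = ∅
  T[1,3] 'bbb' = ∅
  T[2,4] 'bba' = {A,S}
  T[3,5] 'baa' = ∅
  T[0,3] 'bbbb' = ∅
  T[1,4] 'bbba' = {S}
  T[2,5] 'bbaa' = {A}
  T[0,4] 'bbbba' = ∅
  T[1,5] 'bbbaa' = {A,S}
  T[0,5] 'bbbbaa' = {S}

Original NTs in T[0,5] deriving "bbbbaa": ["S"]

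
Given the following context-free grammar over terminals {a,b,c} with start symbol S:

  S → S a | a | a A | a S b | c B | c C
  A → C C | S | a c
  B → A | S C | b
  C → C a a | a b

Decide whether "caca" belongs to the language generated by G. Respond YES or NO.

Convert to CNF:
  S -> S T0 | T0 A | T0 X6 | T2 B | T2 C | a
  A -> C C | S T0 | T0 A | T0 T2 | T0 X3 | T2 B | T2 C | a
  B -> C C | S C | S T0 | T0 A | T0 T2 | T0 X4 | T2 B | T2 C | a | b
  C -> C X5 | T0 T1
  T0 -> a
  T1 -> b
  T2 -> c
  X3 -> S T1
  X4 -> S T1
  X5 -> T0 T0
  X6 -> S T1

CYK table (by increasing span):
  cell(0,0) c: {T2}  orig:{}
  cell(1,1) a: {A,B,S,T0}  orig:{A,B,S}
  cell(2,2) c: {T2}  orig:{}
  cell(3,3) a: {A,B,S,T0}  orig:{A,B,S}
  cell(0,1) ca: {A,B,S}
  cell(1,2) ac: {A,B}
  cell(2,3) ca: {A,B,S}
  cell(0,2) cac: {A,B,S}
  cell(1,3) aca: {A,B,S}
  cell(0,3) caca: {A,B,S}

S ∈ T[0,3] ⇒ YES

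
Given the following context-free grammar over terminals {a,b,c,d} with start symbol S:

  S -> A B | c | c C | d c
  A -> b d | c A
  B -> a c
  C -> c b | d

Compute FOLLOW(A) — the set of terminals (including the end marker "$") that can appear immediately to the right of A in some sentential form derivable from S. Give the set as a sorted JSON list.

Compute FIRST by fixpoint:
pass 1:
  A via A→b d: +{b}
  A via A→c A: +{c}
  B via B→a c: +{a}
  C via C→c b: +{c}
  C via C→d: +{d}
  S via S→A B: +{b,c}
  S via S→d c: +{d}
  S: {b,c,d}  A: {b,c}  B: {a}  C: {c,d}
pass 2: (no change)
  S: {b,c,d}  A: {b,c}  B: {a}  C: {c,d}

FOLLOW iteration:
initialize: $ ∈ FOLLOW(S)
[1]
  S→A B: FOLLOW(A) ⊇ FIRST(B) = {a}; new: +{a}
  S→A B: FOLLOW(B) ⊇ FOLLOW(S) ⊇ {$}; new: +{$}
  S→c C: FOLLOW(C) ⊇ FOLLOW(S) ⊇ {$}; new: +{$}
  S: {$}  A: {a}  B: {$}  C: {$}
[2] — fixpoint
  S: {$}  A: {a}  B: {$}  C: {$}

FOLLOW(A) = ["a"]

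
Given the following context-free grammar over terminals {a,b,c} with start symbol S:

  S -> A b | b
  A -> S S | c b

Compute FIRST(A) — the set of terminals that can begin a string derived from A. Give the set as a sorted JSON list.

FIRST sets, iterate to fixpoint:
round 1:
  A via A→c b: +{c}
  S via S→A b: +{c}
  S via S→b: +{b}
  S: {b,c}  A: {c}
round 2:
  A via A→S S: +{b}
  S: {b,c}  A: {b,c}
round 3: (stable)
  S: {b,c}  A: {b,c}

FIRST(A) = ["b", "c"]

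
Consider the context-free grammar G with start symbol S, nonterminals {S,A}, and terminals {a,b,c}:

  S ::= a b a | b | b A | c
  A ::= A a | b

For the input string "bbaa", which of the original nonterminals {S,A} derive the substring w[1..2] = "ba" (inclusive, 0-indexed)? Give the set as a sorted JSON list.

CNF form of G:
  S -> T0 X2 | T1 A | b | c
  A -> A T0 | b
  T0 -> a
  T1 -> b
  X2 -> T1 T0

CYK table (by increasing span) — only the sub-triangle for w[1..2]:
  cell(1,1) b: {A,S,T1}  orig:{A,S}
  cell(2,2) a: {T0}  orig:{}
  cell(1,2) ba: {A,X2}  orig:{A}

Original NTs in T[1,2] deriving "ba": ["A"]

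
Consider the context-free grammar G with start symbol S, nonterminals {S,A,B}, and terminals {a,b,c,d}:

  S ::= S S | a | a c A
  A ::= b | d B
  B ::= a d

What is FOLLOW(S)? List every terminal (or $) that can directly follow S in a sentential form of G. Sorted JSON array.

Compute FIRST by fixpoint:
pass 1:
  A via A→b: +{b}
  A via A→d B: +{d}
  B via B→a d: +{a}
  S via S→a: +{a}
  S: {a}  A: {b,d}  B: {a}
pass 2: done
  S: {a}  A: {b,d}  B: {a}

FOLLOW iteration:
initialize: $ ∈ FOLLOW(S)
pass 1:
  S→S S: FOLLOW(S) ⊇ FIRST(S) = {a}; new: +{a}
  S→a c A: FOLLOW(A) ⊇ FOLLOW(S) ⊇ {$,a}; new: +{$,a}
  FOLLOW[S]={$,a}  FOLLOW[A]={$,a}  FOLLOW[B]={}
pass 2:
  A→d B: FOLLOW(B) ⊇ FOLLOW(A) ⊇ {$,a}; new: +{$,a}
  FOLLOW[S]={$,a}  FOLLOW[A]={$,a}  FOLLOW[B]={$,a}
pass 3: (no change)
  FOLLOW[S]={$,a}  FOLLOW[A]={$,a}  FOLLOW[B]={$,a}

FOLLOW(S) = ["$", "a"]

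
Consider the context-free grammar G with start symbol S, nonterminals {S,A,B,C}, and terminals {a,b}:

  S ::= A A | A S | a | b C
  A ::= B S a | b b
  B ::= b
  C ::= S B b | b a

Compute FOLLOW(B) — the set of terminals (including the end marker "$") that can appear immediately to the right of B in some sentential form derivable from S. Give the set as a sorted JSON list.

FIRST sets, iterate to fixpoint:
pass 1:
  A via A→b b: +{b}
  B via B→b: +{b}
  C via C→b a: +{b}
  S via S→A A: +{b}
  S via S→a: +{a}
  FIRST[S]={a,b}  FIRST[A]={b}  FIRST[B]={b}  FIRST[C]={b}
pass 2:
  C via C→S B b: +{a}
  FIRST[S]={a,b}  FIRST[A]={b}  FIRST[B]={b}  FIRST[C]={a,b}
pass 3: (stable)
  FIRST[S]={a,b}  FIRST[A]={b}  FIRST[B]={b}  FIRST[C]={a,b}

FOLLOW sets:
seed FOLLOW(S) with $
round 1:
  A→B S a: FOLLOW(B) ⊇ FIRST(S) = {a,b}; new: +{a,b}
  A→B S a: FOLLOW(S) ⊇ FIRST(a) = {a}; new: +{a}
  C→S B b: FOLLOW(S) ⊇ FIRST(B) = {b}; new: +{b}
  S→A A: FOLLOW(A) ⊇ FIRST(A) = {b}; new: +{b}
  S→A A: FOLLOW(A) ⊇ FOLLOW(S) ⊇ {$,a,b}; new: +{$,a}
  S→b C: FOLLOW(C) ⊇ FOLLOW(S) ⊇ {$,a,b}; new: +{$,a,b}
  S: {$,a,b}  A: {$,a,b}  B: {a,b}  C: {$,a,b}
round 2: (no change)
  S: {$,a,b}  A: {$,a,b}  B: {a,b}  C: {$,a,b}

FOLLOW(B) = ["a", "b"]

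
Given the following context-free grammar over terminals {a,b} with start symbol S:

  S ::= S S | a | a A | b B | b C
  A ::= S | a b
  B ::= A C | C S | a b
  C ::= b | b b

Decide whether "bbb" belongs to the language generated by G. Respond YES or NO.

Convert to CNF:
  S -> S S | T0 A | T1 B | T1 C | a
  A -> S S | T0 A | T0 T1 | T1 B | T1 C | a
  B -> A C | C S | T0 T1
  C -> T1 T1 | b
  T0 -> a
  T1 -> b

CYK table (by increasing span):
  cell(0,0) b: {C,T1}  orig:{C}
  cell(1,1) b: {C,T1}  orig:{C}
  cell(2,2) b: {C,T1}  orig:{C}
  cell(0,1) bb: {A,C,S}
  cell(1,2) bb: {A,C,S}
  cell(0,2) bbb: {A,B,S}

S ∈ T[0,2] ⇒ YES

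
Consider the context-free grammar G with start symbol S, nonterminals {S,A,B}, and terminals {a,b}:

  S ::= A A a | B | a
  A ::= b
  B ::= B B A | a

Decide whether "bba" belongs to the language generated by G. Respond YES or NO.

Convert to CNF:
  S -> A X2 | B X3 | a
  A -> b
  B -> B X1 | a
  T0 -> a
  X1 -> B A
  X2 -> A T0
  X3 -> B A

CYK table (by increasing span):
  cell(0,0) b: {A}
  cell(1,1) b: {A}
  cell(2,2) a: {B,S,T0}  orig:{B,S}
  cell(0,1) bb: ∅
  cell(1,2) ba: {X2}  orig:{}
  cell(0,2) bba: {S}

S ∈ T[0,2] ⇒ YES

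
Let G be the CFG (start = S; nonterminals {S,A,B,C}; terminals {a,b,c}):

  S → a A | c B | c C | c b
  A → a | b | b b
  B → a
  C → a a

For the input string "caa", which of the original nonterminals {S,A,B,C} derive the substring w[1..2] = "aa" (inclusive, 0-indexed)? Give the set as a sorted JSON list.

Convert to CNF:
  S -> T1 A | T2 B | T2 C | T2 T0
  A -> T0 T0 | a | b
  B -> a
  C -> T1 T1
  T0 -> b
  T1 -> a
  T2 -> c

CYK fill (cells [i..j] with 1 ≤ i ≤ j ≤ 2 only):
  cell(1,1) a: {A,B,T1}  orig:{A,B}
  cell(2,2) a: {A,B,T1}  orig:{A,B}
  cell(1,2) aa: {C,S}

Original NTs in T[1,2] deriving "aa": ["C", "S"]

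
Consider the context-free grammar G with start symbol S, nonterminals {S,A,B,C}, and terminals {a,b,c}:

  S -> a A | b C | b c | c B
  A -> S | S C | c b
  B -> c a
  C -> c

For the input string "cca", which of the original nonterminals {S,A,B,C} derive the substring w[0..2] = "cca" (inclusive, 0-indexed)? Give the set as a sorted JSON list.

Convert to CNF:
  S -> T0 A | T1 C | T1 T2 | T2 B
  A -> S C | T0 A | T1 C | T1 T2 | T2 B | T2 T1
  B -> T2 T0
  C -> c
  T0 -> a
  T1 -> b
  T2 -> c

CYK table (by increasing span) (cells [i..j] with 0 ≤ i ≤ j ≤ 2 only):
  T[0,0] 'c' = {C,T2}  orig:{C}
  T[1,1] 'c' = {C,T2}  orig:{C}
  T[2,2] 'a' = {T0}  orig:{}
  T[0,1] 'cc' = ∅
  T[1,2] 'ca' = {B}
  T[0,2] 'cca' = {A,S}

Original NTs in T[0,2] deriving "cca": ["A", "S"]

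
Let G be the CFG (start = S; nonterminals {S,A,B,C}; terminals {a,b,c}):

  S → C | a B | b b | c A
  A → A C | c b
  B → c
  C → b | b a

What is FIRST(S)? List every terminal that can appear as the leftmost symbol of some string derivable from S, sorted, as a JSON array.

Compute FIRST by fixpoint:
round 1:
  A via A→c b: +{c}
  B via B→c: +{c}
  C via C→b: +{b}
  S via S→C: +{b}
  S via S→a B: +{a}
  S via S→c A: +{c}
  FIRST[S]={a,b,c}  FIRST[A]={c}  FIRST[B]={c}  FIRST[C]={b}
round 2: (no change)
  FIRST[S]={a,b,c}  FIRST[A]={c}  FIRST[B]={c}  FIRST[C]={b}

FIRST(S) = ["a", "b", "c"]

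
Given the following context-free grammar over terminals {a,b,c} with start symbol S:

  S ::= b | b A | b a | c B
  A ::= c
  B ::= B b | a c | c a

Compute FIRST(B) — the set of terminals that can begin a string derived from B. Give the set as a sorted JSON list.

Compute FIRST by fixpoint:
round 1:
  A via A→c: +{c}
  B via B→a c: +{a}
  B via B→c a: +{c}
  S via S→b: +{b}
  S via S→c B: +{c}
  FIRST(S)={b,c}  FIRST(A)={c}  FIRST(B)={a,c}
round 2: (stable)
  FIRST(S)={b,c}  FIRST(A)={c}  FIRST(B)={a,c}

FIRST(B) = ["a", "c"]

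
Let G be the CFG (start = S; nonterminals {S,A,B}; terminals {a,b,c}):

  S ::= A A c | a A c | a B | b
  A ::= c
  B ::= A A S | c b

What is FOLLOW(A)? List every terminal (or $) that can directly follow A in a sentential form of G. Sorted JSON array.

FIRST sets, iterate to fixpoint:
round 1:
  A via A→c: +{c}
  B via B→A A S: +{c}
  S via S→A A c: +{c}
  S via S→a A c: +{a}
  S via S→b: +{b}
  FIRST[S]={a,b,c}  FIRST[A]={c}  FIRST[B]={c}
round 2: (no change)
  FIRST[S]={a,b,c}  FIRST[A]={c}  FIRST[B]={c}

FOLLOW sets:
initialize: $ ∈ FOLLOW(S)
round 1:
  B→A A S: FOLLOW(A) ⊇ FIRST(A) = {c}; new: +{c}
  B→A A S: FOLLOW(A) ⊇ FIRST(S) = {a,b,c}; new: +{a,b}
  S→a B: FOLLOW(B) ⊇ FOLLOW(S) ⊇ {$}; new: +{$}
  FOLLOW[S]={$}  FOLLOW[A]={a,b,c}  FOLLOW[B]={$}
round 2: done
  FOLLOW[S]={$}  FOLLOW[A]={a,b,c}  FOLLOW[B]={$}

FOLLOW(A) = ["a", "b", "c"]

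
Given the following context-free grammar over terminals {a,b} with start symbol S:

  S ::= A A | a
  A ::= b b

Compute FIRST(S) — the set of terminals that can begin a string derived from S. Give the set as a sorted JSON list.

FIRST iteration:
iter 1:
  A via A→b b: +{b}
  S via S→A A: +{b}
  S via S→a: +{a}
  FIRST[S]={a,b}  FIRST[A]={b}
iter 2: — fixpoint
  FIRST[S]={a,b}  FIRST[A]={b}

FIRST(S) = ["a", "b"]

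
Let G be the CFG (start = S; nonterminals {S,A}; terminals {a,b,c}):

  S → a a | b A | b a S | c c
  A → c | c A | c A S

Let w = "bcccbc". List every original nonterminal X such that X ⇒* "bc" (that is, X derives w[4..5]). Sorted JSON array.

Convert to CNF:
  S -> T0 T0 | T1 T1 | T2 A | T2 X4
  A -> T0 A | T0 X3 | c
  T0 -> c
  T1 -> a
  T2 -> b
  X3 -> A S
  X4 -> T1 S

Fill CYK table bottom-up, restricted to cells inside w[4..5]:
  [4..4]={T2}  "b"  orig:{}
  [5..5]={A,T0}  "c"  orig:{A}
  [4..5]={S}  "bc"

Original NTs in T[4,5] deriving "bc": ["S"]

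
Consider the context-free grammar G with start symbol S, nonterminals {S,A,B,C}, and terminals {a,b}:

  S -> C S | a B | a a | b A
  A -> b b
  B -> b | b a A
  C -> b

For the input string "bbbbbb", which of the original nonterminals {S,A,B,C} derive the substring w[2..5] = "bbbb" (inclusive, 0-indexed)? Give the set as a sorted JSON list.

Convert to CNF:
  S -> C S | T0 A | T1 B | T1 T1
  A -> T0 T0
  B -> T0 X2 | b
  C -> b
  T0 -> b
  T1 -> a
  X2 -> T1 A

CYK table (by increasing span), restricted to cells inside w[2..5]:
  T[2,2] 'b' = {B,C,T0}  orig:{B,C}
  T[3,3] 'b' = {B,C,T0}  orig:{B,C}
  T[4,4] 'b' = {B,C,T0}  orig:{B,C}
  T[5,5] 'b' = {B,C,T0}  orig:{B,C}
  T[2,3] 'bb' = {A}
  T[3,4] 'bb' = {A}
  T[4,5] 'bb' = {A}
  T[2,4] 'bbb' = {S}
  T[3,5] 'bbb' = {S}
  T[2,5] 'bbbb' = {S}

Original NTs in T[2,5] deriving "bbbb": ["S"]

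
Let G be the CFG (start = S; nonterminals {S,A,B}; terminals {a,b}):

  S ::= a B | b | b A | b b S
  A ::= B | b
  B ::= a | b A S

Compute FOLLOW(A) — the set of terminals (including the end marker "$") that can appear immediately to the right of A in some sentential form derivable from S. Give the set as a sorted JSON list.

Compute FIRST by fixpoint:
iter 1:
  A via A→b: +{b}
  B via B→a: +{a}
  B via B→b A S: +{b}
  S via S→a B: +{a}
  S via S→b: +{b}
  FIRST[S]={a,b}  FIRST[A]={b}  FIRST[B]={a,b}
iter 2:
  A via A→B: +{a}
  FIRST[S]={a,b}  FIRST[A]={a,b}  FIRST[B]={a,b}
iter 3: — fixpoint
  FIRST[S]={a,b}  FIRST[A]={a,b}  FIRST[B]={a,b}

FOLLOW sets:
seed FOLLOW(S) with $
pass 1:
  B→b A S: FOLLOW(A) ⊇ FIRST(S) = {a,b}; new: +{a,b}
  S→a B: FOLLOW(B) ⊇ FOLLOW(S) ⊇ {$}; new: +{$}
  S→b A: FOLLOW(A) ⊇ FOLLOW(S) ⊇ {$}; new: +{$}
  S: {$}  A: {$,a,b}  B: {$}
pass 2:
  A→B: FOLLOW(B) ⊇ FOLLOW(A) ⊇ {$,a,b}; new: +{a,b}
  B→b A S: FOLLOW(S) ⊇ FOLLOW(B) ⊇ {$,a,b}; new: +{a,b}
  S: {$,a,b}  A: {$,a,b}  B: {$,a,b}
pass 3: done
  S: {$,a,b}  A: {$,a,b}  B: {$,a,b}

FOLLOW(A) = ["$", "a", "b"]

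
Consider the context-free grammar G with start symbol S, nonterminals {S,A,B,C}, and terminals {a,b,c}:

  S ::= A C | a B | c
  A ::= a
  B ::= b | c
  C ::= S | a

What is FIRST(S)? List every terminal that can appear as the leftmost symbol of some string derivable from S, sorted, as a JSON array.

FIRST sets, iterate to fixpoint:
round 1:
  A via A→a: +{a}
  B via B→b: +{b}
  B via B→c: +{c}
  C via C→a: +{a}
  S via S→A C: +{a}
  S via S→c: +{c}
  FIRST[S]={a,c}  FIRST[A]={a}  FIRST[B]={b,c}  FIRST[C]={a}
round 2:
  C via C→S: +{c}
  FIRST[S]={a,c}  FIRST[A]={a}  FIRST[B]={b,c}  FIRST[C]={a,c}
round 3: (stable)
  FIRST[S]={a,c}  FIRST[A]={a}  FIRST[B]={b,c}  FIRST[C]={a,c}

FIRST(S) = ["a", "c"]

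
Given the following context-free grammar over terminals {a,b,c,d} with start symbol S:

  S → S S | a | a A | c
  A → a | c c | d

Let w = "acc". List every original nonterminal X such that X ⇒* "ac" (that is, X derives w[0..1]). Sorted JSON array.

Convert to CNF:
  S -> S S | T1 A | a | c
  A -> T0 T0 | a | d
  T0 -> c
  T1 -> a

CYK fill, restricted to cells inside w[0..1]:
  [0..0]={A,S,T1}  "a"  orig:{A,S}
  [1..1]={S,T0}  "c"  orig:{S}
  [0..1]={S}  "ac"

Original NTs in T[0,1] deriving "ac": ["S"]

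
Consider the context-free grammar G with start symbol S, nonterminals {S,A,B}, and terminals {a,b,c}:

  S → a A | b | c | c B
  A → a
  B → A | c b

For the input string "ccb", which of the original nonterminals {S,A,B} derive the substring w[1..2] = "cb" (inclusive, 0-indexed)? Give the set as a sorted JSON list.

Convert to CNF:
  S -> T0 B | T2 A | b | c
  A -> a
  B -> T0 T1 | a
  T0 -> c
  T1 -> b
  T2 -> a

Fill CYK table bottom-up (cells [i..j] with 1 ≤ i ≤ j ≤ 2 only):
  [1..1]={S,T0}  "c"  orig:{S}
  [2..2]={S,T1}  "b"  orig:{S}
  [1..2]={B}  "cb"

Original NTs in T[1,2] deriving "cb": ["B"]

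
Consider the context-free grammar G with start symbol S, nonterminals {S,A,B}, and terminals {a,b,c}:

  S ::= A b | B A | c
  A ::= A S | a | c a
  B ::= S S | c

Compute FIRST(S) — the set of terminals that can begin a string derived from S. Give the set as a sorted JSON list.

FIRST sets, iterate to fixpoint:
pass 1:
  A via A→a: +{a}
  A via A→c a: +{c}
  B via B→c: +{c}
  S via S→A b: +{a,c}
  FIRST[S]={a,c}  FIRST[A]={a,c}  FIRST[B]={c}
pass 2:
  B via B→S S: +{a}
  FIRST[S]={a,c}  FIRST[A]={a,c}  FIRST[B]={a,c}
pass 3: done
  FIRST[S]={a,c}  FIRST[A]={a,c}  FIRST[B]={a,c}

FIRST(S) = ["a", "c"]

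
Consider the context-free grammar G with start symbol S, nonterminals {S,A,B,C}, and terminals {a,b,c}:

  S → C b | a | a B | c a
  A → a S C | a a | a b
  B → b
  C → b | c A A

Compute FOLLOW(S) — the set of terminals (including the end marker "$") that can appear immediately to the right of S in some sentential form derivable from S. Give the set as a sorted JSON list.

Compute FIRST by fixpoint:
[1]
  A via A→a S C: +{a}
  B via B→b: +{b}
  C via C→b: +{b}
  C via C→c A A: +{c}
  S via S→C b: +{b,c}
  S via S→a: +{a}
  FIRST[S]={a,b,c}  FIRST[A]={a}  FIRST[B]={b}  FIRST[C]={b,c}
[2] (stable)
  FIRST[S]={a,b,c}  FIRST[A]={a}  FIRST[B]={b}  FIRST[C]={b,c}

Compute FOLLOW by fixpoint:
initialize: $ ∈ FOLLOW(S)
iter 1:
  A→a S C: FOLLOW(S) ⊇ FIRST(C) = {b,c}; new: +{b,c}
  C→c A A: FOLLOW(A) ⊇ FIRST(A) = {a}; new: +{a}
  S→C b: FOLLOW(C) ⊇ FIRST(b) = {b}; new: +{b}
  S→a B: FOLLOW(B) ⊇ FOLLOW(S) ⊇ {$,b,c}; new: +{$,b,c}
  FOLLOW(S)={$,b,c}  FOLLOW(A)={a}  FOLLOW(B)={$,b,c}  FOLLOW(C)={b}
iter 2:
  A→a S C: FOLLOW(C) ⊇ FOLLOW(A) ⊇ {a}; new: +{a}
  C→c A A: FOLLOW(A) ⊇ FOLLOW(C) ⊇ {a,b}; new: +{b}
  FOLLOW(S)={$,b,c}  FOLLOW(A)={a,b}  FOLLOW(B)={$,b,c}  FOLLOW(C)={a,b}
iter 3: done
  FOLLOW(S)={$,b,c}  FOLLOW(A)={a,b}  FOLLOW(B)={$,b,c}  FOLLOW(C)={a,b}

FOLLOW(S) = ["$", "b", "c"]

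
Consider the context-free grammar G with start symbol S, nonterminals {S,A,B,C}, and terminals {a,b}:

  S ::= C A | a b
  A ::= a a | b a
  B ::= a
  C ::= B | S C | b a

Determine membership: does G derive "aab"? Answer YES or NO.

CNF form of G:
  S -> C A | T0 T1
  A -> T0 T0 | T1 T0
  B -> a
  C -> S C | T1 T0 | a
  T0 -> a
  T1 -> b

CYK table (by increasing span):
  T[0,0] 'a' = {B,C,T0}  orig:{B,C}
  T[1,1] 'a' = {B,C,T0}  orig:{B,C}
  T[2,2] 'b' = {T1}  orig:{}
  T[0,1] 'aa' = {A}
  T[1,2] 'ab' = {S}
  T[0,2] 'aab' = ∅

S ∉ T[0,2] ⇒ NO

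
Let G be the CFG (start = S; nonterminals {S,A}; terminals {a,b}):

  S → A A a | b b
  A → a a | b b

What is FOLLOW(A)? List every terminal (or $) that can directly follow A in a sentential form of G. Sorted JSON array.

FIRST sets, iterate to fixpoint:
[1]
  A via A→a a: +{a}
  A via A→b b: +{b}
  S via S→A A a: +{a,b}
  FIRST[S]={a,b}  FIRST[A]={a,b}
[2] (stable)
  FIRST[S]={a,b}  FIRST[A]={a,b}

Compute FOLLOW by fixpoint:
seed FOLLOW(S) with $
[1]
  S→A A a: FOLLOW(A) ⊇ FIRST(A) = {a,b}; new: +{a,b}
  S: {$}  A: {a,b}
[2] done
  S: {$}  A: {a,b}

FOLLOW(A) = ["a", "b"]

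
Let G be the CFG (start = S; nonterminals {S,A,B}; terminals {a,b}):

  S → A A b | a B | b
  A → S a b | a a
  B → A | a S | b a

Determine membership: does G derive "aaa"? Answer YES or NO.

CNF form of G:
  S -> A X4 | T0 B | b
  A -> S X2 | T0 T0
  B -> S X3 | T0 S | T0 T0 | T1 T0
  T0 -> a
  T1 -> b
  X2 -> T0 T1
  X3 -> T0 T1
  X4 -> A T1

CYK fill:
  cell(0,0) a: {T0}  orig:{}
  cell(1,1) a: {T0}  orig:{}
  cell(2,2) a: {T0}  orig:{}
  cell(0,1) aa: {A,B}
  cell(1,2) aa: {A,B}
  cell(0,2) aaa: {S}

S ∈ T[0,2] ⇒ YES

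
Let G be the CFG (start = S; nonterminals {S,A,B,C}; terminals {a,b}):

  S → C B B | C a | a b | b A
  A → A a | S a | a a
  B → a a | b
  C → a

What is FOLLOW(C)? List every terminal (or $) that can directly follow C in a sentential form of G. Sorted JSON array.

Compute FIRST by fixpoint:
pass 1:
  A via A→a a: +{a}
  B via B→a a: +{a}
  B via B→b: +{b}
  C via C→a: +{a}
  S via S→C B B: +{a}
  S via S→b A: +{b}
  FIRST[S]={a,b}  FIRST[A]={a}  FIRST[B]={a,b}  FIRST[C]={a}
pass 2:
  A via A→S a: +{b}
  FIRST[S]={a,b}  FIRST[A]={a,b}  FIRST[B]={a,b}  FIRST[C]={a}
pass 3: (no change)
  FIRST[S]={a,b}  FIRST[A]={a,b}  FIRST[B]={a,b}  FIRST[C]={a}

FOLLOW sets:
initialize: $ ∈ FOLLOW(S)
round 1:
  A→A a: FOLLOW(A) ⊇ FIRST(a) = {a}; new: +{a}
  A→S a: FOLLOW(S) ⊇ FIRST(a) = {a}; new: +{a}
  S→C B B: FOLLOW(C) ⊇ FIRST(B) = {a,b}; new: +{a,b}
  S→C B B: FOLLOW(B) ⊇ FIRST(B) = {a,b}; new: +{a,b}
  S→C B B: FOLLOW(B) ⊇ FOLLOW(S) ⊇ {$,a}; new: +{$}
  S→b A: FOLLOW(A) ⊇ FOLLOW(S) ⊇ {$,a}; new: +{$}
  FOLLOW[S]={$,a}  FOLLOW[A]={$,a}  FOLLOW[B]={$,a,b}  FOLLOW[C]={a,b}
round 2: (no change)
  FOLLOW[S]={$,a}  FOLLOW[A]={$,a}  FOLLOW[B]={$,a,b}  FOLLOW[C]={a,b}

FOLLOW(C) = ["a", "b"]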